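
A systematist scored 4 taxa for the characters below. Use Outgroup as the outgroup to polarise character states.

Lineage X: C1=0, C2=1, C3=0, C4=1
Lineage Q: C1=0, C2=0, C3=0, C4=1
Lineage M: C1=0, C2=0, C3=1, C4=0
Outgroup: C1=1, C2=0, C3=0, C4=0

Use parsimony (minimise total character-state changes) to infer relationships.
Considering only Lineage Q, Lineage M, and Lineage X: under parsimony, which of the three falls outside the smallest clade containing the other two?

Lineage M

Character polarity is set by the outgroup: the derived state is whichever differs from the outgroup's state, so for C1 the derived state is '0', and for the remaining characters it is '1'.
C1 (derived state '0') is shared by all ingroup taxa — unites the whole ingroup.
C2: derived state '1' in Lineage X only — an autapomorphy, so it tells us nothing about relationships among taxa.
C3: derived state '1' in Lineage M only — an autapomorphy, so it tells us nothing about relationships among taxa.
C4: derived state '1' in Lineage Q and Lineage X only — synapomorphy for {Lineage Q, Lineage X}.
Most parsimonious ingroup topology: ((Lineage X,Lineage Q),Lineage M).
Lineage Q and Lineage X share a more recent common ancestor with each other than either does with Lineage M, so Lineage M is the least closely related of the three.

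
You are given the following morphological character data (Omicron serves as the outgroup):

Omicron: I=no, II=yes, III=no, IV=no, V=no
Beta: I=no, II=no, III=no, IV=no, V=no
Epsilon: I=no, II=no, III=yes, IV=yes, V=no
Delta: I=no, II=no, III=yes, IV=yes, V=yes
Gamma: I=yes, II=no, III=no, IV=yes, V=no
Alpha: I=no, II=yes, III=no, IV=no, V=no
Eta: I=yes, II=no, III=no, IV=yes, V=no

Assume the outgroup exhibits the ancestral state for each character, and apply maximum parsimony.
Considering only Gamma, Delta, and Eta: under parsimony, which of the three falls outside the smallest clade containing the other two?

Delta

Character polarity is set by the outgroup: the derived state is whichever differs from the outgroup's state, so for II the derived state is 'no', and for the remaining characters it is 'yes'.
Only Eta and Gamma show the derived state 'yes' for I, supporting them as a clade.
II: derived state 'no' in Beta, Delta, Epsilon, Eta, and Gamma only — synapomorphy for {Beta, Delta, Epsilon, Eta, Gamma}.
III: derived state 'yes' in Delta and Epsilon only — synapomorphy for {Delta, Epsilon}.
IV: derived state 'yes' in Delta, Epsilon, Eta, and Gamma only — synapomorphy for {Delta, Epsilon, Eta, Gamma}.
V (derived state 'yes') is unique to Delta (autapomorphy; uninformative for grouping).
Most parsimonious ingroup topology: ((Beta,((Epsilon,Delta),(Gamma,Eta))),Alpha).
Eta and Gamma share a more recent common ancestor with each other than either does with Delta, so Delta is the least closely related of the three.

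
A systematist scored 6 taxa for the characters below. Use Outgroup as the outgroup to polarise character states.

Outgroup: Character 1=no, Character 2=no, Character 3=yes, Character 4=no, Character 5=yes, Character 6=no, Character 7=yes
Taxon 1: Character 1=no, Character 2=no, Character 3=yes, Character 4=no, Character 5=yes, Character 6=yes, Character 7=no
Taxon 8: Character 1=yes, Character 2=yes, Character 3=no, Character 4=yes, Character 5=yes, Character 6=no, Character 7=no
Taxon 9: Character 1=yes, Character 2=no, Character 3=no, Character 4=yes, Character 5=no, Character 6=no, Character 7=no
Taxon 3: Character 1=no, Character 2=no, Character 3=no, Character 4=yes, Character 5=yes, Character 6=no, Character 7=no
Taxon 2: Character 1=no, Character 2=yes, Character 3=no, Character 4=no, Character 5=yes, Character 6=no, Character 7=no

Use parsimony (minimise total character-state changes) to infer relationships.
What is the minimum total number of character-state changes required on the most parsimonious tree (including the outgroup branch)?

8

Character polarity is set by the outgroup: the derived state is whichever differs from the outgroup's state, so for Character 3, Character 5, Character 7 the derived state is 'no', and for the remaining characters it is 'yes'.
Character 1 (derived state 'yes') is shared by Taxon 8 and Taxon 9 — a synapomorphy uniting that clade.
Character 2 (state 'yes') occurs in Taxon 2 and Taxon 8 but conflicts with the nesting implied by the other characters — most parsimoniously interpreted as homoplasy.
Character 3: derived state 'no' in Taxon 2, Taxon 3, Taxon 8, and Taxon 9 only — synapomorphy for {Taxon 2, Taxon 3, Taxon 8, Taxon 9}.
Only Taxon 3, Taxon 8, and Taxon 9 show the derived state 'yes' for Character 4, supporting them as a clade.
Character 5 (derived state 'no') is unique to Taxon 9 (autapomorphy; uninformative for grouping).
Character 6: derived state 'yes' in Taxon 1 only — an autapomorphy, so it tells us nothing about relationships among taxa.
All ingroup taxa share the derived state 'no' for Character 7; it defines the ingroup but does not resolve relationships within it.
Most parsimonious ingroup topology: (Taxon 1,(((Taxon 8,Taxon 9),Taxon 3),Taxon 2)).
Changes per character on this tree: Character 1: 1; Character 2: 2; Character 3: 1; Character 4: 1; Character 5: 1; Character 6: 1; Character 7: 1.
Total = 8.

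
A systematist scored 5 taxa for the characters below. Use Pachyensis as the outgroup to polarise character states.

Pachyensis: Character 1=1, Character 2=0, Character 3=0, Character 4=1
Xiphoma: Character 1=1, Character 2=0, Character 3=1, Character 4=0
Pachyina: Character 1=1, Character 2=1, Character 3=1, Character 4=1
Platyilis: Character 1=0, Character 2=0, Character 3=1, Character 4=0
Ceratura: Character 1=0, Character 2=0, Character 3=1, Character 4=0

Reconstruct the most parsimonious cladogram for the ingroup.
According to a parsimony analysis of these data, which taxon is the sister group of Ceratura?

Platyilis

Character polarity is set by the outgroup: the derived state is whichever differs from the outgroup's state, so for Character 1, Character 4 the derived state is '0', and for the remaining characters it is '1'.
Character 1: derived state '0' in Ceratura and Platyilis only — synapomorphy for {Ceratura, Platyilis}.
Character 2 (derived state '1') is unique to Pachyina (autapomorphy; uninformative for grouping).
Character 3 (derived state '1') is shared by all ingroup taxa — unites the whole ingroup.
Only Ceratura, Platyilis, and Xiphoma show the derived state '0' for Character 4, supporting them as a clade.
Most parsimonious ingroup topology: ((Xiphoma,(Platyilis,Ceratura)),Pachyina).
Ceratura and Platyilis form a cherry on this tree, so they are sister taxa.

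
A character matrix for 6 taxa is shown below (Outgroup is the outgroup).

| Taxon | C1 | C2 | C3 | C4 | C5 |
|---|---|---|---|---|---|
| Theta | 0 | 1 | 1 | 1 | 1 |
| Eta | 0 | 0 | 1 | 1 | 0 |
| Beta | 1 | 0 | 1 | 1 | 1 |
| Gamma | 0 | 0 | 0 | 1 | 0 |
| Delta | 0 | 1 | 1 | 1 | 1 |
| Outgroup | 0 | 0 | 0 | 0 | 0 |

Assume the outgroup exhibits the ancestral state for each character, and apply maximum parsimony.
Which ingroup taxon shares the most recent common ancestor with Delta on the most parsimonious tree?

The outgroup has state '0' for every character, so '1' is the derived state throughout.
C1: derived state '1' in Beta only — an autapomorphy, so it tells us nothing about relationships among taxa.
C2: derived state '1' in Delta and Theta only — synapomorphy for {Delta, Theta}.
Only Beta, Delta, Eta, and Theta show the derived state '1' for C3, supporting them as a clade.
All ingroup taxa share the derived state '1' for C4; it defines the ingroup but does not resolve relationships within it.
Only Beta, Delta, and Theta show the derived state '1' for C5, supporting them as a clade.
Most parsimonious ingroup topology: ((((Delta,Theta),Beta),Eta),Gamma).
Delta and Theta form a cherry on this tree, so they are sister taxa.

Theta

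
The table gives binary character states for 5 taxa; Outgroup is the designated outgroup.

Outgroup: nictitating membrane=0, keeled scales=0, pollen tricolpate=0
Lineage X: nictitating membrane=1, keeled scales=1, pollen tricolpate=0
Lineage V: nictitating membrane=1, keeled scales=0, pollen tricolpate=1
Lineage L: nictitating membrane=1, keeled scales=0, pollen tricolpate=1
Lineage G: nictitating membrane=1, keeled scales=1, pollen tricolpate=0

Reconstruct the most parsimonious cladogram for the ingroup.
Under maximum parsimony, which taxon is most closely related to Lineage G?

The outgroup has state '0' for every character, so '1' is the derived state throughout.
All ingroup taxa share the derived state '1' for nictitating membrane; it defines the ingroup but does not resolve relationships within it.
Only Lineage G and Lineage X show the derived state '1' for keeled scales, supporting them as a clade.
Only Lineage L and Lineage V show the derived state '1' for pollen tricolpate, supporting them as a clade.
Most parsimonious ingroup topology: ((Lineage X,Lineage G),(Lineage V,Lineage L)).
Lineage G and Lineage X form a cherry on this tree, so they are sister taxa.

Lineage X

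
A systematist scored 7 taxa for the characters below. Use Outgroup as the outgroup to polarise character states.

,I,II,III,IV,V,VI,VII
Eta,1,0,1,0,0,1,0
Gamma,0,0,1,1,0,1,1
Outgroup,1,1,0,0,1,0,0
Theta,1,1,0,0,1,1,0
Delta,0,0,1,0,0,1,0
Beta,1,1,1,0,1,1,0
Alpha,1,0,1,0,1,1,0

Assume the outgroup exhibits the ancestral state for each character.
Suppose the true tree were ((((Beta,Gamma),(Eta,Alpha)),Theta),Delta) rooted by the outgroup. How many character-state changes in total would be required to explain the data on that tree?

13

Map each character onto ((((Beta,Gamma),(Eta,Alpha)),Theta),Delta) (rooted by Outgroup) and count the minimum state changes it requires (Fitch parsimony):
I: 2; II: 3; III: 2; IV: 1; V: 3; VI: 1; VII: 1.
Total tree length = 13.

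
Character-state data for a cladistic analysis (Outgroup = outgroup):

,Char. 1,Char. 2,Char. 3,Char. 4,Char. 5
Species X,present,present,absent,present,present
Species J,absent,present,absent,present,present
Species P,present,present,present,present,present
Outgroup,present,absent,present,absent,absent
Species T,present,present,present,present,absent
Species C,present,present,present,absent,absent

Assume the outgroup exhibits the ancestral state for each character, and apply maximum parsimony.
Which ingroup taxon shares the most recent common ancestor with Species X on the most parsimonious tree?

Character polarity is set by the outgroup: the derived state is whichever differs from the outgroup's state, so for Char. 1, Char. 3 the derived state is 'absent', and for the remaining characters it is 'present'.
Char. 1: derived state 'absent' in Species J only — an autapomorphy, so it tells us nothing about relationships among taxa.
All ingroup taxa share the derived state 'present' for Char. 2; it defines the ingroup but does not resolve relationships within it.
Char. 3 (derived state 'absent') is shared by Species J and Species X — a synapomorphy uniting that clade.
Char. 4 (derived state 'present') is shared by Species J, Species P, Species T, and Species X — a synapomorphy uniting that clade.
Char. 5: derived state 'present' in Species J, Species P, and Species X only — synapomorphy for {Species J, Species P, Species X}.
Most parsimonious ingroup topology: (Species C,(Species T,(Species P,(Species X,Species J)))).
Species X and Species J form a cherry on this tree, so they are sister taxa.

Species J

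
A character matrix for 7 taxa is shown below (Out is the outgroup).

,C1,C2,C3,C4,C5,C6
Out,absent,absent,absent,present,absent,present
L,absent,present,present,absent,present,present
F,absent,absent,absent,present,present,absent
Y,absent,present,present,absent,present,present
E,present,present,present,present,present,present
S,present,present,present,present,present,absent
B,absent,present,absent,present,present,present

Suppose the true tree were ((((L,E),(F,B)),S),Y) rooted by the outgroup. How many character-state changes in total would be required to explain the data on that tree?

11

Map each character onto ((((L,E),(F,B)),S),Y) (rooted by Out) and count the minimum state changes it requires (Fitch parsimony):
C1: 2; C2: 2; C3: 2; C4: 2; C5: 1; C6: 2.
Total tree length = 11.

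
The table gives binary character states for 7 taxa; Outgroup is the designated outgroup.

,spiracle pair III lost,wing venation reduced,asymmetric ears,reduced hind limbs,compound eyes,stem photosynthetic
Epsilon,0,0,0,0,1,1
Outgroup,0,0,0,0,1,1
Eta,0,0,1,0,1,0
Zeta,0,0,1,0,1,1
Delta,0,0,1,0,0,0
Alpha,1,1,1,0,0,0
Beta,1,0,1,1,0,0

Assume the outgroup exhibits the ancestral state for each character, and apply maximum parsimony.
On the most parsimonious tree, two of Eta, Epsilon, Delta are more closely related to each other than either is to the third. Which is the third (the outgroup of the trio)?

Character polarity is set by the outgroup: the derived state is whichever differs from the outgroup's state, so for compound eyes, stem photosynthetic the derived state is '0', and for the remaining characters it is '1'.
spiracle pair III lost (derived state '1') is shared by Alpha and Beta — a synapomorphy uniting that clade.
wing venation reduced: derived state '1' in Alpha only — an autapomorphy, so it tells us nothing about relationships among taxa.
asymmetric ears (derived state '1') is shared by Alpha, Beta, Delta, Eta, and Zeta — a synapomorphy uniting that clade.
reduced hind limbs: derived state '1' in Beta only — an autapomorphy, so it tells us nothing about relationships among taxa.
compound eyes: derived state '0' in Alpha, Beta, and Delta only — synapomorphy for {Alpha, Beta, Delta}.
stem photosynthetic (derived state '0') is shared by Alpha, Beta, Delta, and Eta — a synapomorphy uniting that clade.
Most parsimonious ingroup topology: ((Zeta,(Eta,(Delta,(Alpha,Beta)))),Epsilon).
Delta and Eta share a more recent common ancestor with each other than either does with Epsilon, so Epsilon is the least closely related of the three.

Epsilon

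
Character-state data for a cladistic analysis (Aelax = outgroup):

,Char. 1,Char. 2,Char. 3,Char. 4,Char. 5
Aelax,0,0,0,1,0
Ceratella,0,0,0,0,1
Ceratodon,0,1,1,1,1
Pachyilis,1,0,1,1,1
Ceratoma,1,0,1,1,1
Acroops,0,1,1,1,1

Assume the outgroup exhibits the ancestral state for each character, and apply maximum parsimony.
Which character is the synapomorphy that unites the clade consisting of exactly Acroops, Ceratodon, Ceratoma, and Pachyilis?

Char. 3

Character polarity is set by the outgroup: the derived state is whichever differs from the outgroup's state, so for Char. 4 the derived state is '0', and for the remaining characters it is '1'.
Only Ceratoma and Pachyilis show the derived state '1' for Char. 1, supporting them as a clade.
Char. 2: derived state '1' in Acroops and Ceratodon only — synapomorphy for {Acroops, Ceratodon}.
Only Acroops, Ceratodon, Ceratoma, and Pachyilis show the derived state '1' for Char. 3, supporting them as a clade.
Char. 4 (derived state '0') is unique to Ceratella (autapomorphy; uninformative for grouping).
Char. 5 (derived state '1') is shared by all ingroup taxa — unites the whole ingroup.
Most parsimonious ingroup topology: (Ceratella,((Ceratodon,Acroops),(Pachyilis,Ceratoma))).
The clade {Acroops, Ceratodon, Ceratoma, Pachyilis} is supported by Char. 3: its derived state '1' occurs in exactly those taxa and in no other taxon (including the outgroup).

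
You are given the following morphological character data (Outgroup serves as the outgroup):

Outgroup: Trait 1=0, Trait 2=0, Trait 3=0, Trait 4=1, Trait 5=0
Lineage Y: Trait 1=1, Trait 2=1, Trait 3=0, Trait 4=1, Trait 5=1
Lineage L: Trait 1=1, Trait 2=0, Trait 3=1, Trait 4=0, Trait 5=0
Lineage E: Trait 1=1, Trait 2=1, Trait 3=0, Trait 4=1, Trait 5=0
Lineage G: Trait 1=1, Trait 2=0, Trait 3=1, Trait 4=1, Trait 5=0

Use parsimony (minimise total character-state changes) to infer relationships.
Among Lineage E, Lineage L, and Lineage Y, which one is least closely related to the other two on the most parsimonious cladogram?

Lineage L

Character polarity is set by the outgroup: the derived state is whichever differs from the outgroup's state, so for Trait 4 the derived state is '0', and for the remaining characters it is '1'.
All ingroup taxa share the derived state '1' for Trait 1; it defines the ingroup but does not resolve relationships within it.
Trait 2: derived state '1' in Lineage E and Lineage Y only — synapomorphy for {Lineage E, Lineage Y}.
Only Lineage G and Lineage L show the derived state '1' for Trait 3, supporting them as a clade.
Trait 4: derived state '0' in Lineage L only — an autapomorphy, so it tells us nothing about relationships among taxa.
Trait 5 (derived state '1') is unique to Lineage Y (autapomorphy; uninformative for grouping).
Most parsimonious ingroup topology: ((Lineage Y,Lineage E),(Lineage L,Lineage G)).
Lineage Y and Lineage E share a more recent common ancestor with each other than either does with Lineage L, so Lineage L is the least closely related of the three.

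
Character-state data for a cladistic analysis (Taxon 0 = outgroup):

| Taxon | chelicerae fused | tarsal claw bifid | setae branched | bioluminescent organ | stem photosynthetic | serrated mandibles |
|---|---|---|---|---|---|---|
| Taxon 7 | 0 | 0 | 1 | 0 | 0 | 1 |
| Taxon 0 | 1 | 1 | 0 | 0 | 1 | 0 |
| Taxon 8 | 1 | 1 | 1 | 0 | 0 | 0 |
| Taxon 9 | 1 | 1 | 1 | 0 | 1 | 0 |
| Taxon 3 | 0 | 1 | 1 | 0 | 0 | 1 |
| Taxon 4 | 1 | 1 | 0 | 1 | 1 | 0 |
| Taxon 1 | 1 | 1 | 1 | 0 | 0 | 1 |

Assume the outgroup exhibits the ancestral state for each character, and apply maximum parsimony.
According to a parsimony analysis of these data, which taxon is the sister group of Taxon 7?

Character polarity is set by the outgroup: the derived state is whichever differs from the outgroup's state, so for chelicerae fused, tarsal claw bifid, stem photosynthetic the derived state is '0', and for the remaining characters it is '1'.
chelicerae fused: derived state '0' in Taxon 3 and Taxon 7 only — synapomorphy for {Taxon 3, Taxon 7}.
tarsal claw bifid (derived state '0') is unique to Taxon 7 (autapomorphy; uninformative for grouping).
setae branched: derived state '1' in Taxon 1, Taxon 3, Taxon 7, Taxon 8, and Taxon 9 only — synapomorphy for {Taxon 1, Taxon 3, Taxon 7, Taxon 8, Taxon 9}.
bioluminescent organ: derived state '1' in Taxon 4 only — an autapomorphy, so it tells us nothing about relationships among taxa.
stem photosynthetic: derived state '0' in Taxon 1, Taxon 3, Taxon 7, and Taxon 8 only — synapomorphy for {Taxon 1, Taxon 3, Taxon 7, Taxon 8}.
serrated mandibles: derived state '1' in Taxon 1, Taxon 3, and Taxon 7 only — synapomorphy for {Taxon 1, Taxon 3, Taxon 7}.
Most parsimonious ingroup topology: (((((Taxon 7,Taxon 3),Taxon 1),Taxon 8),Taxon 9),Taxon 4).
Taxon 7 and Taxon 3 form a cherry on this tree, so they are sister taxa.

Taxon 3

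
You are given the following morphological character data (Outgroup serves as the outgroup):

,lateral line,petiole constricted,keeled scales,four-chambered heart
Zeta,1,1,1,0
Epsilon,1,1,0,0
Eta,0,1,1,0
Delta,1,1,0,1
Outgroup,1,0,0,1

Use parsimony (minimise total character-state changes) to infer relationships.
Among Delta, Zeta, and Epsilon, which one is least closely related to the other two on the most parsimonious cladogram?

Character polarity is set by the outgroup: the derived state is whichever differs from the outgroup's state, so for lateral line, four-chambered heart the derived state is '0', and for the remaining characters it is '1'.
lateral line: derived state '0' in Eta only — an autapomorphy, so it tells us nothing about relationships among taxa.
All ingroup taxa share the derived state '1' for petiole constricted; it defines the ingroup but does not resolve relationships within it.
keeled scales (derived state '1') is shared by Eta and Zeta — a synapomorphy uniting that clade.
four-chambered heart (derived state '0') is shared by Epsilon, Eta, and Zeta — a synapomorphy uniting that clade.
Most parsimonious ingroup topology: (((Eta,Zeta),Epsilon),Delta).
Epsilon and Zeta share a more recent common ancestor with each other than either does with Delta, so Delta is the least closely related of the three.

Delta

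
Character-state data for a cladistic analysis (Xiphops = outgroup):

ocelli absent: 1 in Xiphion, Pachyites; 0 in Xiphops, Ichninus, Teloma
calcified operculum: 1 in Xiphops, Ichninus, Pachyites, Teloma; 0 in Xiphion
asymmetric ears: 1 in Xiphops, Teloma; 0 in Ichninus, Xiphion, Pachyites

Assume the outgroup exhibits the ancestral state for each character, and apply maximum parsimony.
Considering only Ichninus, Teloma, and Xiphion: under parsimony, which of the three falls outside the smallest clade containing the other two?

Character polarity is set by the outgroup: the derived state is whichever differs from the outgroup's state, so for calcified operculum, asymmetric ears the derived state is '0', and for the remaining characters it is '1'.
Only Pachyites and Xiphion show the derived state '1' for ocelli absent, supporting them as a clade.
calcified operculum (derived state '0') is unique to Xiphion (autapomorphy; uninformative for grouping).
asymmetric ears: derived state '0' in Ichninus, Pachyites, and Xiphion only — synapomorphy for {Ichninus, Pachyites, Xiphion}.
Most parsimonious ingroup topology: ((Ichninus,(Xiphion,Pachyites)),Teloma).
Xiphion and Ichninus share a more recent common ancestor with each other than either does with Teloma, so Teloma is the least closely related of the three.

Teloma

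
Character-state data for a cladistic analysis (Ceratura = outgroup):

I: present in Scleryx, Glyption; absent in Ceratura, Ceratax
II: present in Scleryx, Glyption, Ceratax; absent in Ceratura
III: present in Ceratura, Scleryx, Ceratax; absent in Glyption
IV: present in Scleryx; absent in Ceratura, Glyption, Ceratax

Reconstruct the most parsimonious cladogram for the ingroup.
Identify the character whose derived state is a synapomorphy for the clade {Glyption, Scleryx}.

I

Character polarity is set by the outgroup: the derived state is whichever differs from the outgroup's state, so for III the derived state is 'absent', and for the remaining characters it is 'present'.
I: derived state 'present' in Glyption and Scleryx only — synapomorphy for {Glyption, Scleryx}.
II (derived state 'present') is shared by all ingroup taxa — unites the whole ingroup.
III (derived state 'absent') is unique to Glyption (autapomorphy; uninformative for grouping).
IV (derived state 'present') is unique to Scleryx (autapomorphy; uninformative for grouping).
Most parsimonious ingroup topology: ((Scleryx,Glyption),Ceratax).
The clade {Glyption, Scleryx} is supported by I: its derived state 'present' occurs in exactly those taxa and in no other taxon (including the outgroup).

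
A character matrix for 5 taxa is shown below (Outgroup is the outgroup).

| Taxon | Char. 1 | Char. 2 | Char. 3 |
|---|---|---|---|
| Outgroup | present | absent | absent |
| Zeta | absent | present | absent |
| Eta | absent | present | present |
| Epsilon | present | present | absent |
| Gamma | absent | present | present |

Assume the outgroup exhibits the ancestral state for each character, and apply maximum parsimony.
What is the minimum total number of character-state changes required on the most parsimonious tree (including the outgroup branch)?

Character polarity is set by the outgroup: the derived state is whichever differs from the outgroup's state, so for Char. 1 the derived state is 'absent', and for the remaining characters it is 'present'.
Char. 1 (derived state 'absent') is shared by Eta, Gamma, and Zeta — a synapomorphy uniting that clade.
Char. 2 (derived state 'present') is shared by all ingroup taxa — unites the whole ingroup.
Only Eta and Gamma show the derived state 'present' for Char. 3, supporting them as a clade.
Most parsimonious ingroup topology: ((Zeta,(Eta,Gamma)),Epsilon).
Changes per character on this tree: Char. 1: 1; Char. 2: 1; Char. 3: 1.
Total = 3.

3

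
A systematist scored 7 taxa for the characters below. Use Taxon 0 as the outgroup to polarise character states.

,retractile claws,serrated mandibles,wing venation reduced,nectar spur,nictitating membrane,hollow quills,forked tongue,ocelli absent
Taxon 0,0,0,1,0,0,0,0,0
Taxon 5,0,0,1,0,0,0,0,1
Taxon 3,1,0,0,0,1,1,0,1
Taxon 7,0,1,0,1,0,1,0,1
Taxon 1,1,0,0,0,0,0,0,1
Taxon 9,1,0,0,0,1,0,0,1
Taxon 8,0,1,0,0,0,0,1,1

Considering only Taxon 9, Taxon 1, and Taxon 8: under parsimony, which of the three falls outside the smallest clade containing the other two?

Character polarity is set by the outgroup: the derived state is whichever differs from the outgroup's state, so for wing venation reduced the derived state is '0', and for the remaining characters it is '1'.
Only Taxon 1, Taxon 3, and Taxon 9 show the derived state '1' for retractile claws, supporting them as a clade.
Only Taxon 7 and Taxon 8 show the derived state '1' for serrated mandibles, supporting them as a clade.
wing venation reduced: derived state '0' in Taxon 1, Taxon 3, Taxon 7, Taxon 8, and Taxon 9 only — synapomorphy for {Taxon 1, Taxon 3, Taxon 7, Taxon 8, Taxon 9}.
nectar spur: derived state '1' in Taxon 7 only — an autapomorphy, so it tells us nothing about relationships among taxa.
Only Taxon 3 and Taxon 9 show the derived state '1' for nictitating membrane, supporting them as a clade.
hollow quills groups Taxon 3 and Taxon 7, which is incompatible with the clades supported by the remaining characters; treating it as convergent (homoplasy) costs fewer steps than any alternative tree.
forked tongue (derived state '1') is unique to Taxon 8 (autapomorphy; uninformative for grouping).
All ingroup taxa share the derived state '1' for ocelli absent; it defines the ingroup but does not resolve relationships within it.
Most parsimonious ingroup topology: (Taxon 5,(((Taxon 3,Taxon 9),Taxon 1),(Taxon 7,Taxon 8))).
Taxon 1 and Taxon 9 share a more recent common ancestor with each other than either does with Taxon 8, so Taxon 8 is the least closely related of the three.

Taxon 8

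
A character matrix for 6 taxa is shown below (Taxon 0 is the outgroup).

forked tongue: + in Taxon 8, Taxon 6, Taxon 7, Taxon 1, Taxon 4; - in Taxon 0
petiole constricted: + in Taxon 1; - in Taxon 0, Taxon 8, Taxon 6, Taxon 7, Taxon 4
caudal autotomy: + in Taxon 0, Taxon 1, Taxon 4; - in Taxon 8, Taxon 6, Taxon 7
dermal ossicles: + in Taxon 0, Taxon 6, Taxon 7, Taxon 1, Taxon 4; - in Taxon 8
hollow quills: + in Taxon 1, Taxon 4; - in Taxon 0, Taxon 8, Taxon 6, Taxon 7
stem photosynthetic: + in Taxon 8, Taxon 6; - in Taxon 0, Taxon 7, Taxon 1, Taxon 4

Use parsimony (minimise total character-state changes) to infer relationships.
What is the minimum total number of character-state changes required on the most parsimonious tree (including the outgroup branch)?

Character polarity is set by the outgroup: the derived state is whichever differs from the outgroup's state, so for caudal autotomy, dermal ossicles the derived state is '-', and for the remaining characters it is '+'.
forked tongue (derived state '+') is shared by all ingroup taxa — unites the whole ingroup.
petiole constricted: derived state '+' in Taxon 1 only — an autapomorphy, so it tells us nothing about relationships among taxa.
caudal autotomy (derived state '-') is shared by Taxon 6, Taxon 7, and Taxon 8 — a synapomorphy uniting that clade.
dermal ossicles: derived state '-' in Taxon 8 only — an autapomorphy, so it tells us nothing about relationships among taxa.
hollow quills: derived state '+' in Taxon 1 and Taxon 4 only — synapomorphy for {Taxon 1, Taxon 4}.
stem photosynthetic: derived state '+' in Taxon 6 and Taxon 8 only — synapomorphy for {Taxon 6, Taxon 8}.
Most parsimonious ingroup topology: (((Taxon 8,Taxon 6),Taxon 7),(Taxon 1,Taxon 4)).
Changes per character on this tree: forked tongue: 1; petiole constricted: 1; caudal autotomy: 1; dermal ossicles: 1; hollow quills: 1; stem photosynthetic: 1.
Total = 6.

6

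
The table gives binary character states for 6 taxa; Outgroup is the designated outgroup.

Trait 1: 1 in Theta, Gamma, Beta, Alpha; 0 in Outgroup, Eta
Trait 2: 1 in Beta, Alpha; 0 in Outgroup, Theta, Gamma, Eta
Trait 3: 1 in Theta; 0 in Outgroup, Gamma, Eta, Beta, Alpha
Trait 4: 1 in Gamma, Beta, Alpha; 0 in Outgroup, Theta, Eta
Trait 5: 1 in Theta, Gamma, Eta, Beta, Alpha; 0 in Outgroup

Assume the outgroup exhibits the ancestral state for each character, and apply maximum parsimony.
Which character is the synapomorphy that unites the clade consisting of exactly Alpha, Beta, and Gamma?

The outgroup has state '0' for every character, so '1' is the derived state throughout.
Only Alpha, Beta, Gamma, and Theta show the derived state '1' for Trait 1, supporting them as a clade.
Trait 2: derived state '1' in Alpha and Beta only — synapomorphy for {Alpha, Beta}.
Trait 3: derived state '1' in Theta only — an autapomorphy, so it tells us nothing about relationships among taxa.
Trait 4: derived state '1' in Alpha, Beta, and Gamma only — synapomorphy for {Alpha, Beta, Gamma}.
Trait 5 (derived state '1') is shared by all ingroup taxa — unites the whole ingroup.
Most parsimonious ingroup topology: ((Theta,(Gamma,(Beta,Alpha))),Eta).
The clade {Alpha, Beta, Gamma} is supported by Trait 4: its derived state '1' occurs in exactly those taxa and in no other taxon (including the outgroup).

Trait 4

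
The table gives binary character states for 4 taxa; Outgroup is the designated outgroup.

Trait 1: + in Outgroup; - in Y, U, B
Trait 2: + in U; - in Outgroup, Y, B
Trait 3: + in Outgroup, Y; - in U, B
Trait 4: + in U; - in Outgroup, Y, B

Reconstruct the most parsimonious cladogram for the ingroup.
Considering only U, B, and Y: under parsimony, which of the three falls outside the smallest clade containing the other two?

Character polarity is set by the outgroup: the derived state is whichever differs from the outgroup's state, so for Trait 1, Trait 3 the derived state is '-', and for the remaining characters it is '+'.
All ingroup taxa share the derived state '-' for Trait 1; it defines the ingroup but does not resolve relationships within it.
Trait 2 (derived state '+') is unique to U (autapomorphy; uninformative for grouping).
Trait 3: derived state '-' in B and U only — synapomorphy for {B, U}.
Trait 4: derived state '+' in U only — an autapomorphy, so it tells us nothing about relationships among taxa.
Most parsimonious ingroup topology: (Y,(U,B)).
U and B share a more recent common ancestor with each other than either does with Y, so Y is the least closely related of the three.

Y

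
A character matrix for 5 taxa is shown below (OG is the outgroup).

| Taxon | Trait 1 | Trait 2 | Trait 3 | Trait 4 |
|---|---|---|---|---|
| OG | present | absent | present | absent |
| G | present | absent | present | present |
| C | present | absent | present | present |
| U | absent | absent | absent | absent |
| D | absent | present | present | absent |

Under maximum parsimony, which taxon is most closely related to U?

Character polarity is set by the outgroup: the derived state is whichever differs from the outgroup's state, so for Trait 1, Trait 3 the derived state is 'absent', and for the remaining characters it is 'present'.
Trait 1: derived state 'absent' in D and U only — synapomorphy for {D, U}.
Trait 2 (derived state 'present') is unique to D (autapomorphy; uninformative for grouping).
Trait 3 (derived state 'absent') is unique to U (autapomorphy; uninformative for grouping).
Trait 4 (derived state 'present') is shared by C and G — a synapomorphy uniting that clade.
Most parsimonious ingroup topology: ((G,C),(U,D)).
U and D form a cherry on this tree, so they are sister taxa.

D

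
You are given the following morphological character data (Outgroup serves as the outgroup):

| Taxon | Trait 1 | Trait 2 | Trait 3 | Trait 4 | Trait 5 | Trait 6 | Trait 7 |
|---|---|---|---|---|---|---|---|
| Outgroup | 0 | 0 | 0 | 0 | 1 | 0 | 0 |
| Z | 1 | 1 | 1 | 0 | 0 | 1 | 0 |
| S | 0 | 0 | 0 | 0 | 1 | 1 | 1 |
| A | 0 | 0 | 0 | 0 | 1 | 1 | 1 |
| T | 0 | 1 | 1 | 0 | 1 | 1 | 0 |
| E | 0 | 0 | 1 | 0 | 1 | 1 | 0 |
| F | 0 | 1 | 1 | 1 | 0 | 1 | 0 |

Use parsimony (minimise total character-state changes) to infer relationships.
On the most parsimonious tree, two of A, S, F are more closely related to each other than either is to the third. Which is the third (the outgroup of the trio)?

Character polarity is set by the outgroup: the derived state is whichever differs from the outgroup's state, so for Trait 5 the derived state is '0', and for the remaining characters it is '1'.
Trait 1 (derived state '1') is unique to Z (autapomorphy; uninformative for grouping).
Trait 2 (derived state '1') is shared by F, T, and Z — a synapomorphy uniting that clade.
Trait 3 (derived state '1') is shared by E, F, T, and Z — a synapomorphy uniting that clade.
Trait 4 (derived state '1') is unique to F (autapomorphy; uninformative for grouping).
Only F and Z show the derived state '0' for Trait 5, supporting them as a clade.
All ingroup taxa share the derived state '1' for Trait 6; it defines the ingroup but does not resolve relationships within it.
Trait 7 (derived state '1') is shared by A and S — a synapomorphy uniting that clade.
Most parsimonious ingroup topology: ((((Z,F),T),E),(S,A)).
A and S share a more recent common ancestor with each other than either does with F, so F is the least closely related of the three.

F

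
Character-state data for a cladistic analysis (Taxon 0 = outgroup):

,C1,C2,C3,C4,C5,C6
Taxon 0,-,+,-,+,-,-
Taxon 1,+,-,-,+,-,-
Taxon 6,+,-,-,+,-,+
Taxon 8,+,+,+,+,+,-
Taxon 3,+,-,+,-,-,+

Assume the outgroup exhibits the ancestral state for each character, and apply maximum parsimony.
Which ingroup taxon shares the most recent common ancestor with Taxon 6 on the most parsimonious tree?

Taxon 3

Character polarity is set by the outgroup: the derived state is whichever differs from the outgroup's state, so for C2, C4 the derived state is '-', and for the remaining characters it is '+'.
All ingroup taxa share the derived state '+' for C1; it defines the ingroup but does not resolve relationships within it.
C2 (derived state '-') is shared by Taxon 1, Taxon 3, and Taxon 6 — a synapomorphy uniting that clade.
C3 groups Taxon 3 and Taxon 8, which is incompatible with the clades supported by the remaining characters; treating it as convergent (homoplasy) costs fewer steps than any alternative tree.
C4: derived state '-' in Taxon 3 only — an autapomorphy, so it tells us nothing about relationships among taxa.
C5 (derived state '+') is unique to Taxon 8 (autapomorphy; uninformative for grouping).
Only Taxon 3 and Taxon 6 show the derived state '+' for C6, supporting them as a clade.
Most parsimonious ingroup topology: ((Taxon 1,(Taxon 6,Taxon 3)),Taxon 8).
Taxon 6 and Taxon 3 form a cherry on this tree, so they are sister taxa.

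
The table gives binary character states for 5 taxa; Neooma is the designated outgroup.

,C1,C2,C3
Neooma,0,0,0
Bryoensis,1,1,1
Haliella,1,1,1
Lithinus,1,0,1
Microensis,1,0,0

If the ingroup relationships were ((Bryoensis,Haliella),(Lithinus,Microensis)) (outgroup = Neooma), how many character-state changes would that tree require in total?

4

Map each character onto ((Bryoensis,Haliella),(Lithinus,Microensis)) (rooted by Neooma) and count the minimum state changes it requires (Fitch parsimony):
C1: 1; C2: 1; C3: 2.
Total tree length = 4.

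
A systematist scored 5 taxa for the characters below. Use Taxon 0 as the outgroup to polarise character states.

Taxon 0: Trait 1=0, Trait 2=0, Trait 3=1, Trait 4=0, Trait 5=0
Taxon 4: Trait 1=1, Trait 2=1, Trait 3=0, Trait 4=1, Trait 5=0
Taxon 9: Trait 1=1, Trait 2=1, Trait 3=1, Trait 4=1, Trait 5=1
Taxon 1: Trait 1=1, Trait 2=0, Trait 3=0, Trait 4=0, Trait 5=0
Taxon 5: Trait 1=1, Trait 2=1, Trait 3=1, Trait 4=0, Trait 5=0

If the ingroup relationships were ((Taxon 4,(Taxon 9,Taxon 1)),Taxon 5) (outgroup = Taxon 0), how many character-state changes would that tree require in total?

8

Map each character onto ((Taxon 4,(Taxon 9,Taxon 1)),Taxon 5) (rooted by Taxon 0) and count the minimum state changes it requires (Fitch parsimony):
Trait 1: 1; Trait 2: 2; Trait 3: 2; Trait 4: 2; Trait 5: 1.
Total tree length = 8.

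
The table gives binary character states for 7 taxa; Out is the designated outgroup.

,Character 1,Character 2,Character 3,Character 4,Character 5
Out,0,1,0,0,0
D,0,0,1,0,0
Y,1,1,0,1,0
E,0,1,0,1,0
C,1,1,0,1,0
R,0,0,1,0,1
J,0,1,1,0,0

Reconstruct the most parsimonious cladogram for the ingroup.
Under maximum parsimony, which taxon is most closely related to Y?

C

Character polarity is set by the outgroup: the derived state is whichever differs from the outgroup's state, so for Character 2 the derived state is '0', and for the remaining characters it is '1'.
Character 1 (derived state '1') is shared by C and Y — a synapomorphy uniting that clade.
Character 2 (derived state '0') is shared by D and R — a synapomorphy uniting that clade.
Character 3 (derived state '1') is shared by D, J, and R — a synapomorphy uniting that clade.
Character 4 (derived state '1') is shared by C, E, and Y — a synapomorphy uniting that clade.
Character 5: derived state '1' in R only — an autapomorphy, so it tells us nothing about relationships among taxa.
Most parsimonious ingroup topology: (((D,R),J),((Y,C),E)).
Y and C form a cherry on this tree, so they are sister taxa.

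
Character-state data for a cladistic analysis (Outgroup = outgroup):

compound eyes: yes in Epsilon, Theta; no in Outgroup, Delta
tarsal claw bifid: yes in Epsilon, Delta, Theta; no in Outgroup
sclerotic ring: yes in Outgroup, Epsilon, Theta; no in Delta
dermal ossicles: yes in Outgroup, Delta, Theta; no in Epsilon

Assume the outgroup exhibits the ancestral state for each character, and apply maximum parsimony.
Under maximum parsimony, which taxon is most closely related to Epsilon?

Character polarity is set by the outgroup: the derived state is whichever differs from the outgroup's state, so for sclerotic ring, dermal ossicles the derived state is 'no', and for the remaining characters it is 'yes'.
compound eyes (derived state 'yes') is shared by Epsilon and Theta — a synapomorphy uniting that clade.
tarsal claw bifid (derived state 'yes') is shared by all ingroup taxa — unites the whole ingroup.
sclerotic ring (derived state 'no') is unique to Delta (autapomorphy; uninformative for grouping).
dermal ossicles (derived state 'no') is unique to Epsilon (autapomorphy; uninformative for grouping).
Most parsimonious ingroup topology: ((Epsilon,Theta),Delta).
Epsilon and Theta form a cherry on this tree, so they are sister taxa.

Theta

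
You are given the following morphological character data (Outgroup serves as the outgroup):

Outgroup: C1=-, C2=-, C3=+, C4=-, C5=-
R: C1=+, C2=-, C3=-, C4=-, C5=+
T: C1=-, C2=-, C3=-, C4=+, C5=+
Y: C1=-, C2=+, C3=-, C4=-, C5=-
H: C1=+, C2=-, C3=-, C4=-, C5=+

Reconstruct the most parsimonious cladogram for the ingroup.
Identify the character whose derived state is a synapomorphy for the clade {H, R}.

C1

Character polarity is set by the outgroup: the derived state is whichever differs from the outgroup's state, so for C3 the derived state is '-', and for the remaining characters it is '+'.
Only H and R show the derived state '+' for C1, supporting them as a clade.
C2 (derived state '+') is unique to Y (autapomorphy; uninformative for grouping).
C3 (derived state '-') is shared by all ingroup taxa — unites the whole ingroup.
C4: derived state '+' in T only — an autapomorphy, so it tells us nothing about relationships among taxa.
Only H, R, and T show the derived state '+' for C5, supporting them as a clade.
Most parsimonious ingroup topology: (((R,H),T),Y).
The clade {H, R} is supported by C1: its derived state '+' occurs in exactly those taxa and in no other taxon (including the outgroup).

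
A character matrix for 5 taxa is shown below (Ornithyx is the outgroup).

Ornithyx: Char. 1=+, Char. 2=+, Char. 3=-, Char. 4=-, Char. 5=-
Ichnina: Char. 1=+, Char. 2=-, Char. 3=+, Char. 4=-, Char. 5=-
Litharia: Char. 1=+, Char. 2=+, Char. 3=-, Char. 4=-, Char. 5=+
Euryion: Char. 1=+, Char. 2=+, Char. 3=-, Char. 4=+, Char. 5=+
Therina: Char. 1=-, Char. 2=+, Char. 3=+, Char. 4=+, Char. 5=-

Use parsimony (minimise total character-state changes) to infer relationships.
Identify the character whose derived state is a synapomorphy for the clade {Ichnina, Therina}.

Char. 3

Character polarity is set by the outgroup: the derived state is whichever differs from the outgroup's state, so for Char. 1, Char. 2 the derived state is '-', and for the remaining characters it is '+'.
Char. 1 (derived state '-') is unique to Therina (autapomorphy; uninformative for grouping).
Char. 2: derived state '-' in Ichnina only — an autapomorphy, so it tells us nothing about relationships among taxa.
Only Ichnina and Therina show the derived state '+' for Char. 3, supporting them as a clade.
Char. 4 groups Euryion and Therina, which is incompatible with the clades supported by the remaining characters; treating it as convergent (homoplasy) costs fewer steps than any alternative tree.
Char. 5: derived state '+' in Euryion and Litharia only — synapomorphy for {Euryion, Litharia}.
Most parsimonious ingroup topology: ((Ichnina,Therina),(Litharia,Euryion)).
The clade {Ichnina, Therina} is supported by Char. 3: its derived state '+' occurs in exactly those taxa and in no other taxon (including the outgroup).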